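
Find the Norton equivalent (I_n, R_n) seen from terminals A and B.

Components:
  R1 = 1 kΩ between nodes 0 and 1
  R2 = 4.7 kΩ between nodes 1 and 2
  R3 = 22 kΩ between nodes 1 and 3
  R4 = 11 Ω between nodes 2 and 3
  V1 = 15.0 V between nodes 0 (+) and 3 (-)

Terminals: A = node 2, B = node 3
Find the Thévenin equivalent first; then I_n = V_th/R_th and R_n = R_th.
Step 1 — V_th is the open-circuit voltage V_A - V_B (nothing connected across the terminals).
Nodal analysis, taking node 3 as the 0 V reference.
Source V1 fixes V_0 = 15 V.
KCL at each unknown node (sum of currents leaving = 0; resistances in Ω):
  Node 1: (V_1 - 15)/1000 + (V_1 - V_2)/4700 + (V_1 - 0)/22000 = 0
  Node 2: (V_2 - V_1)/4700 + (V_2 - 0)/11 = 0
Collecting terms (coefficients in siemens):
  0.001258·V_1 - 0.0002128·V_2 = 0.015
  0.09112·V_2 - 0.0002128·V_1 = 0
Determinant D = (0.001258)(0.09112) - (-0.0002128)(-0.0002128) = 0.0001146
V_1 = [(0.015)(0.09112) - (-0.0002128)(0)]/D = 11.93 V
V_2 = [(0.001258)(0) - (0.015)(-0.0002128)]/D = 0.02785 V
V_th = V_2 - V_3 = 0.02785 - 0 = 0.02785 V
Step 2 — R_th: zero the source — replace V1 by a short circuit (node 3 merges into node 0) — and find the resistance seen between A (node 2) and B (node 0).
Reduce the network between node 2 (A) and node 0 (B) by series/parallel combination:
  Rp1 = R1 ‖ R3 (parallel, both between nodes 0 and 1) = 1/(1/1000 + 1/22000) = 956.5 Ω
  Rs1 = R2 + Rp1 (series, joined only at node 1) = 4700 + 956.5 = 5657 Ω
  Rp2 = R4 ‖ Rs1 (parallel, both between nodes 0 and 2) = 1/(1/11 + 1/5657) = 10.98 Ω
R_th = 10.98 Ω
I_n = V_th/R_th = 0.02785/10.98 = 0.002537 A, and R_n = R_th = 10.98 Ω

Final answer: I_n = 0.002537 A, R_n = 10.98 Ω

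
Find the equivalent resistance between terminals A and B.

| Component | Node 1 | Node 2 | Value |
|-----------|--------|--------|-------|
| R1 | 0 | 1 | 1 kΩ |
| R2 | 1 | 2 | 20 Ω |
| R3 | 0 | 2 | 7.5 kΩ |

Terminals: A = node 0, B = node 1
Reduce the network between node 0 (A) and node 1 (B) by series/parallel combination:
  Rs1 = R3 + R2 (series, joined only at node 2) = 7500 + 20 = 7520 Ω
  Rp1 = R1 ‖ Rs1 (parallel, both between nodes 0 and 1) = 1/(1/1000 + 1/7520) = 882.6 Ω
R_eq = 882.6 Ω

Final answer: 882.6 Ω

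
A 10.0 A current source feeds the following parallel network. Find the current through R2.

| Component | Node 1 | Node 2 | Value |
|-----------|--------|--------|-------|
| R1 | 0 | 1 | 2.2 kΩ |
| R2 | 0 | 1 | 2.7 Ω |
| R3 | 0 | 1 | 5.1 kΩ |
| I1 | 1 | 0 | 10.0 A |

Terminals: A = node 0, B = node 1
All resistors sit directly between nodes 0 and 1, so they are in parallel and share one voltage V; the full source current 10 A splits among them.
1/R_par = 1/2200 + 1/2.7 + 1/5100 = 0.371 S  =>  R_par = 2.695 Ω
V = I × R_par = 10 × 2.695 = 26.95 V
I_R2 = V/R2 = 26.95/2.7 = 9.982 A

Final answer: 9.982 A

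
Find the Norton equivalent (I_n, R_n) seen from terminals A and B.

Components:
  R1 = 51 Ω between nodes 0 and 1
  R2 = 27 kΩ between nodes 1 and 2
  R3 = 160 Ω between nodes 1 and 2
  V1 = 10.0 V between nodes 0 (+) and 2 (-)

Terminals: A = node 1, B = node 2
Find the Thévenin equivalent first; then I_n = V_th/R_th and R_n = R_th.
Step 1 — V_th is the open-circuit voltage V_A - V_B (nothing connected across the terminals).
Nodal analysis, taking node 2 as the 0 V reference.
Source V1 fixes V_0 = 10 V.
KCL at each unknown node (sum of currents leaving = 0; resistances in Ω):
  Node 1: (V_1 - 10)/51 + (V_1 - 0)/27000 + (V_1 - 0)/160 = 0
Collecting terms: 0.02589 × V_1 = 0.1961  =>  V_1 = 7.572 V
V_th = V_1 - V_2 = 7.572 - 0 = 7.572 V
Step 2 — R_th: zero the source — replace V1 by a short circuit (node 2 merges into node 0) — and find the resistance seen between A (node 1) and B (node 0).
Reduce the network between node 1 (A) and node 0 (B) by series/parallel combination:
  Rp1 = R1 ‖ R2 ‖ R3 (parallel, all between nodes 0 and 1) = 1/(1/51 + 1/27000 + 1/160) = 38.62 Ω
R_th = 38.62 Ω
I_n = V_th/R_th = 7.572/38.62 = 0.1961 A, and R_n = R_th = 38.62 Ω

Final answer: I_n = 0.1961 A, R_n = 38.62 Ω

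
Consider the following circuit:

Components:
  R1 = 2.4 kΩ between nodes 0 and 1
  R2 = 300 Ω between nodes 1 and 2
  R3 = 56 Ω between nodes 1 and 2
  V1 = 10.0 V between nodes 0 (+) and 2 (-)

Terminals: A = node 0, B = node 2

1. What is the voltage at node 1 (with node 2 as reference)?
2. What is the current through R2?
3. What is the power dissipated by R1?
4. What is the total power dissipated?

Nodal analysis, taking node 2 as the 0 V reference.
Source V1 fixes V_0 = 10 V.
KCL at each unknown node (sum of currents leaving = 0; resistances in Ω):
  Node 1: (V_1 - 10)/2400 + (V_1 - 0)/300 + (V_1 - 0)/56 = 0
Collecting terms: 0.02161 × V_1 = 0.004167  =>  V_1 = 0.1928 V
Part 1:
  Read off the nodal solution: V_1 = 0.1928 V
Part 2:
  I_R2 = (V_1 - V_2)/R2 = (0.1928 - 0)/300 = 0.0006428 A
  Magnitude: I_R2 = 0.0006428 A
Part 3:
  I_R1 = (V_0 - V_1)/R1 = (10 - 0.1928)/2400 = 0.004086 A
  P_R1 = I_R1² × R1 = (0.004086)² × 2400 = 0.04008 W
Part 4:
  Power in each resistor, P = (ΔV)²/R:
    P_R1 = (10 - 0.1928)²/2400 = 0.04008 W
    P_R2 = (0.1928 - 0)²/300 = 0.000124 W
    P_R3 = (0.1928 - 0)²/56 = 0.000664 W
  P_total = P_R1 + P_R2 + P_R3 = 0.04086 W

Final answers:
1. V_1 = 0.1928 V
2. I_R2 = 0.0006428 A
3. P_R1 = 0.04008 W
4. P_total = 0.04086 W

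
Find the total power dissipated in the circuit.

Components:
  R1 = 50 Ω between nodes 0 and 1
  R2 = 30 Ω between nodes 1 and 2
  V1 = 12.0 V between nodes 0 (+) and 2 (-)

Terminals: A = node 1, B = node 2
Nodal analysis, taking node 2 as the 0 V reference.
Source V1 fixes V_0 = 12 V.
KCL at each unknown node (sum of currents leaving = 0; resistances in Ω):
  Node 1: (V_1 - 12)/50 + (V_1 - 0)/30 = 0
Collecting terms: 0.05333 × V_1 = 0.24  =>  V_1 = 4.5 V
Power in each resistor, P = (ΔV)²/R:
  P_R1 = (12 - 4.5)²/50 = 1.125 W
  P_R2 = (4.5 - 0)²/30 = 0.675 W
P_total = P_R1 + P_R2 = 1.8 W

Final answer: 1.8 W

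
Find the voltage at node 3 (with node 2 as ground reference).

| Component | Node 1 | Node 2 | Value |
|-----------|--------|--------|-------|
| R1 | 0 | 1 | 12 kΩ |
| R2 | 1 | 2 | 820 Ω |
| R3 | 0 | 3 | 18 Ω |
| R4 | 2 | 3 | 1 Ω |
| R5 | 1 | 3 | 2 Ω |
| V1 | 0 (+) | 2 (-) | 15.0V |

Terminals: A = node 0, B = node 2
Nodal analysis, taking node 2 as the 0 V reference.
Source V1 fixes V_0 = 15 V.
KCL at each unknown node (sum of currents leaving = 0; resistances in Ω):
  Node 1: (V_1 - 15)/12000 + (V_1 - 0)/820 + (V_1 - V_3)/2 = 0
  Node 3: (V_3 - 15)/18 + (V_3 - 0)/1 + (V_3 - V_1)/2 = 0
Collecting terms (coefficients in siemens):
  0.5013·V_1 - 0.5·V_3 = 0.00125
  1.556·V_3 - 0.5·V_1 = 0.8333
Determinant D = (0.5013)(1.556) - (-0.5)(-0.5) = 0.5298
V_1 = [(0.00125)(1.556) - (-0.5)(0.8333)]/D = 0.7901 V
V_3 = [(0.5013)(0.8333) - (0.00125)(-0.5)]/D = 0.7897 V
The requested potential is V_3 = 0.7897 V.

Final answer: V_3 = 0.7897 V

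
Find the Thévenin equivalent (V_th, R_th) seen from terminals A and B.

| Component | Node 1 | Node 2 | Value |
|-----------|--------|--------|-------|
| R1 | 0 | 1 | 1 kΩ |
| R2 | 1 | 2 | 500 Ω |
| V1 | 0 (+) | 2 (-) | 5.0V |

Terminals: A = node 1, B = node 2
Step 1 — V_th is the open-circuit voltage V_A - V_B (nothing connected across the terminals).
Nodal analysis, taking node 2 as the 0 V reference.
Source V1 fixes V_0 = 5 V.
KCL at each unknown node (sum of currents leaving = 0; resistances in Ω):
  Node 1: (V_1 - 5)/1000 + (V_1 - 0)/500 = 0
Collecting terms: 0.003 × V_1 = 0.005  =>  V_1 = 1.667 V
V_th = V_1 - V_2 = 1.667 - 0 = 1.667 V
Step 2 — R_th: zero the source — replace V1 by a short circuit (node 2 merges into node 0) — and find the resistance seen between A (node 1) and B (node 0).
Reduce the network between node 1 (A) and node 0 (B) by series/parallel combination:
  Rp1 = R1 ‖ R2 (parallel, both between nodes 0 and 1) = 1/(1/1000 + 1/500) = 333.3 Ω
R_th = 333.3 Ω

Final answer: V_th = 1.667 V, R_th = 333.3 Ω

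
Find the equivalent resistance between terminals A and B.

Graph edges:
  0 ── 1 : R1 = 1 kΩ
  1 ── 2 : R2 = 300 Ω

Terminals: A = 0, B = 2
Reduce the network between node 0 (A) and node 2 (B) by series/parallel combination:
  Rs1 = R1 + R2 (series, joined only at node 1) = 1000 + 300 = 1300 Ω
R_eq = 1.3 kΩ

Final answer: 1.3 kΩ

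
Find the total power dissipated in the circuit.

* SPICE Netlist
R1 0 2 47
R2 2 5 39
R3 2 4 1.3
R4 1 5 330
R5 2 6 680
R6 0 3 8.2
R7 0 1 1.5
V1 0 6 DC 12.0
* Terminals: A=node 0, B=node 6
Nodal analysis, taking node 6 as the 0 V reference.
Source V1 fixes V_0 = 12 V.
KCL at each unknown node (sum of currents leaving = 0; resistances in Ω):
  Node 1: (V_1 - V_5)/330 + (V_1 - 12)/1.5 = 0
  Node 2: (V_2 - 12)/47 + (V_2 - V_5)/39 + (V_2 - V_4)/1.3 + (V_2 - 0)/680 = 0
  Node 3: (V_3 - 12)/8.2 = 0
  Node 4: (V_4 - V_2)/1.3 = 0
  Node 5: (V_5 - V_2)/39 + (V_5 - V_1)/330 = 0
Collecting terms (coefficients in siemens):
  0.6697·V_1 - 0.00303·V_5 = 8
  0.8176·V_2 - 0.7692·V_4 - 0.02564·V_5 = 0.2553
  0.122·V_3 = 1.463
  0.7692·V_4 - 0.7692·V_2 = 0
  0.02867·V_5 - 0.00303·V_1 - 0.02564·V_2 = 0
Solving these 5 simultaneous equations (Gaussian elimination) gives:
  V_1 = 12 V, V_2 = 11.31 V, V_3 = 12 V, V_4 = 11.31 V
  V_5 = 11.38 V
Power in each resistor, P = (ΔV)²/R:
  P_R1 = (12 - 11.31)²/47 = 0.01023 W
  P_R2 = (11.31 - 11.38)²/39 = 0.0001366 W
  P_R3 = (11.31 - 11.31)²/1.3 = 0 W
  P_R4 = (12 - 11.38)²/330 = 0.001156 W
  P_R5 = (11.31 - 0)²/680 = 0.188 W
  P_R6 = (12 - 12)²/8.2 = 0 W
  P_R7 = (12 - 12)²/1.5 = 0.000005255 W
P_total = P_R1 + P_R2 + P_R3 + P_R4 + P_R5 + P_R6 + P_R7 = 0.1995 W

Final answer: 0.1995 W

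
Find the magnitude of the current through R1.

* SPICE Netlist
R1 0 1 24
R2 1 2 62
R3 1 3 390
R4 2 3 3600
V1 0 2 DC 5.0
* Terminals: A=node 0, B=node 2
Nodal analysis, taking node 2 as the 0 V reference.
Source V1 fixes V_0 = 5 V.
KCL at each unknown node (sum of currents leaving = 0; resistances in Ω):
  Node 1: (V_1 - 5)/24 + (V_1 - 0)/62 + (V_1 - V_3)/390 = 0
  Node 3: (V_3 - V_1)/390 + (V_3 - 0)/3600 = 0
Collecting terms (coefficients in siemens):
  0.06036·V_1 - 0.002564·V_3 = 0.2083
  0.002842·V_3 - 0.002564·V_1 = 0
Determinant D = (0.06036)(0.002842) - (-0.002564)(-0.002564) = 0.000165
V_1 = [(0.2083)(0.002842) - (-0.002564)(0)]/D = 3.589 V
V_3 = [(0.06036)(0) - (0.2083)(-0.002564)]/D = 3.238 V
I_R1 = (V_0 - V_1)/R1 = (5 - 3.589)/24 = 0.05879 A
|I_R1| = 0.05879 A

Final answer: |I_R1| = 0.05879 A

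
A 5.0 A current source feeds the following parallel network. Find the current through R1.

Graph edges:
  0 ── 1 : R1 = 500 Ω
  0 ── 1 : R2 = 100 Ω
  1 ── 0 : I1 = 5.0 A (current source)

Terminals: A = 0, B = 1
All resistors sit directly between nodes 0 and 1, so they are in parallel and share one voltage V; the full source current 5 A splits among them.
1/R_par = 1/500 + 1/100 = 0.012 S  =>  R_par = 83.33 Ω
V = I × R_par = 5 × 83.33 = 416.7 V
I_R1 = V/R1 = 416.7/500 = 0.8333 A

Final answer: 0.8333 A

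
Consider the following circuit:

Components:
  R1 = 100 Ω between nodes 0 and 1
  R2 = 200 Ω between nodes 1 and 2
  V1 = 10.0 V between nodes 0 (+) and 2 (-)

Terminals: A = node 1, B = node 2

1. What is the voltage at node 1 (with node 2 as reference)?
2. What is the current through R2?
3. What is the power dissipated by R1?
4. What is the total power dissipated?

Nodal analysis, taking node 2 as the 0 V reference.
Source V1 fixes V_0 = 10 V.
KCL at each unknown node (sum of currents leaving = 0; resistances in Ω):
  Node 1: (V_1 - 10)/100 + (V_1 - 0)/200 = 0
Collecting terms: 0.015 × V_1 = 0.1  =>  V_1 = 6.667 V
Part 1:
  Read off the nodal solution: V_1 = 6.667 V
Part 2:
  I_R2 = (V_1 - V_2)/R2 = (6.667 - 0)/200 = 0.03333 A
  Magnitude: I_R2 = 0.03333 A
Part 3:
  I_R1 = (V_0 - V_1)/R1 = (10 - 6.667)/100 = 0.03333 A
  P_R1 = I_R1² × R1 = (0.03333)² × 100 = 0.1111 W
Part 4:
  Power in each resistor, P = (ΔV)²/R:
    P_R1 = (10 - 6.667)²/100 = 0.1111 W
    P_R2 = (6.667 - 0)²/200 = 0.2222 W
  P_total = P_R1 + P_R2 = 0.3333 W

Final answers:
1. V_1 = 6.667 V
2. I_R2 = 0.03333 A
3. P_R1 = 0.1111 W
4. P_total = 0.3333 W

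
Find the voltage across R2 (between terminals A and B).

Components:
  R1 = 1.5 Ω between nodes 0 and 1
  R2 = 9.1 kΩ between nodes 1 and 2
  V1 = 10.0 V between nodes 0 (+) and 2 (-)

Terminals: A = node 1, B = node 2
R1 and R2 are in series across V1 (node 0 → node 1 → node 2), and the output A–B is taken across R2, so this is a voltage divider.
Series current: I = V1/(R1 + R2) = 10/(1.5 + 9100) = 10/9102 = 0.001099 A
V_R2 = I × R2 = V1 × R2/(R1 + R2) = 10 × 9100/9102 = 9.998 V

Final answer: 9.998 V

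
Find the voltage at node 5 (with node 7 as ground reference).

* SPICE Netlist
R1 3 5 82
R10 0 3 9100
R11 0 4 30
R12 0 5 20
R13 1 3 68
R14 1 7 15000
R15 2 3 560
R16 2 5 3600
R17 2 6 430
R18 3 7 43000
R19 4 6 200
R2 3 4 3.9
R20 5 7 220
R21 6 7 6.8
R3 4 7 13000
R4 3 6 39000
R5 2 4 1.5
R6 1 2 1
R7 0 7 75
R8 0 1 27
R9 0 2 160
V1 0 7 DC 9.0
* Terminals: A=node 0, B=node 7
Nodal analysis, taking node 7 as the 0 V reference.
Source V1 fixes V_0 = 9 V.
KCL at each unknown node (sum of currents leaving = 0; resistances in Ω):
  Node 1: (V_1 - V_2)/1 + (V_1 - 9)/27 + (V_1 - V_3)/68 + (V_1 - 0)/15000 = 0
  Node 2: (V_2 - V_4)/1.5 + (V_2 - V_1)/1 + (V_2 - 9)/160 + (V_2 - V_3)/560 + (V_2 - V_5)/3600 + (V_2 - V_6)/430 = 0
  Node 3: (V_3 - V_5)/82 + (V_3 - V_4)/3.9 + (V_3 - V_6)/39000 + (V_3 - 9)/9100 + (V_3 - V_1)/68 + (V_3 - V_2)/560 + (V_3 - 0)/43000 = 0
  Node 4: (V_4 - V_3)/3.9 + (V_4 - 0)/13000 + (V_4 - V_2)/1.5 + (V_4 - 9)/30 + (V_4 - V_6)/200 = 0
  Node 5: (V_5 - V_3)/82 + (V_5 - 9)/20 + (V_5 - V_2)/3600 + (V_5 - 0)/220 = 0
  Node 6: (V_6 - V_3)/39000 + (V_6 - V_2)/430 + (V_6 - V_4)/200 + (V_6 - 0)/6.8 = 0
Collecting terms (coefficients in siemens):
  1.052·V_1 - 1·V_2 - 0.01471·V_3 = 0.3333
  1.677·V_2 - 1·V_1 - 0.001786·V_3 - 0.6667·V_4 - 0.0002778·V_5 - 0.002326·V_6 = 0.05625
  0.2853·V_3 - 0.01471·V_1 - 0.001786·V_2 - 0.2564·V_4 - 0.0122·V_5 - 0.00002564·V_6 = 0.000989
  0.9615·V_4 - 0.6667·V_2 - 0.2564·V_3 - 0.005·V_6 = 0.3
  0.06702·V_5 - 0.0002778·V_2 - 0.0122·V_3 = 0.45
  0.1544·V_6 - 0.002326·V_2 - 0.00002564·V_3 - 0.005·V_4 = 0
Solving these 6 simultaneous equations (Gaussian elimination) gives:
  V_1 = 8.259 V, V_2 = 8.232 V, V_3 = 8.216 V, V_4 = 8.213 V
  V_5 = 8.244 V, V_6 = 0.3913 V
The requested potential is V_5 = 8.244 V.

Final answer: V_5 = 8.244 V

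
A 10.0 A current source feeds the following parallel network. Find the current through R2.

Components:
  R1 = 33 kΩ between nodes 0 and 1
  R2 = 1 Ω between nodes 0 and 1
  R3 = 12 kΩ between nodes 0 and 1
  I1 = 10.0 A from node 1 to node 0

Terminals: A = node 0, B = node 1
All resistors sit directly between nodes 0 and 1, so they are in parallel and share one voltage V; the full source current 10 A splits among them.
1/R_par = 1/33000 + 1/1 + 1/12000 = 1 S  =>  R_par = 0.9999 Ω
V = I × R_par = 10 × 0.9999 = 9.999 V
I_R2 = V/R2 = 9.999/1 = 9.999 A

Final answer: 9.999 A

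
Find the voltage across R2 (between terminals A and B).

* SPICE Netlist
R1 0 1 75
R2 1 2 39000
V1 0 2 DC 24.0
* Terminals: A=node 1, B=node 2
R1 and R2 are in series across V1 (node 0 → node 1 → node 2), and the output A–B is taken across R2, so this is a voltage divider.
Series current: I = V1/(R1 + R2) = 24/(75 + 39000) = 24/39080 = 0.0006142 A
V_R2 = I × R2 = V1 × R2/(R1 + R2) = 24 × 39000/39080 = 23.95 V

Final answer: 23.95 V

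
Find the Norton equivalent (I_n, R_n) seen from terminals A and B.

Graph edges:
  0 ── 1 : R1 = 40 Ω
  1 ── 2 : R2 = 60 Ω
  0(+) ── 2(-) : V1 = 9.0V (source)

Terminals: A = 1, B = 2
Find the Thévenin equivalent first; then I_n = V_th/R_th and R_n = R_th.
Step 1 — V_th is the open-circuit voltage V_A - V_B (nothing connected across the terminals).
Nodal analysis, taking node 2 as the 0 V reference.
Source V1 fixes V_0 = 9 V.
KCL at each unknown node (sum of currents leaving = 0; resistances in Ω):
  Node 1: (V_1 - 9)/40 + (V_1 - 0)/60 = 0
Collecting terms: 0.04167 × V_1 = 0.225  =>  V_1 = 5.4 V
V_th = V_1 - V_2 = 5.4 - 0 = 5.4 V
Step 2 — R_th: zero the source — replace V1 by a short circuit (node 2 merges into node 0) — and find the resistance seen between A (node 1) and B (node 0).
Reduce the network between node 1 (A) and node 0 (B) by series/parallel combination:
  Rp1 = R1 ‖ R2 (parallel, both between nodes 0 and 1) = 1/(1/40 + 1/60) = 24 Ω
R_th = 24 Ω
I_n = V_th/R_th = 5.4/24 = 0.225 A, and R_n = R_th = 24 Ω

Final answer: I_n = 0.225 A, R_n = 24 Ω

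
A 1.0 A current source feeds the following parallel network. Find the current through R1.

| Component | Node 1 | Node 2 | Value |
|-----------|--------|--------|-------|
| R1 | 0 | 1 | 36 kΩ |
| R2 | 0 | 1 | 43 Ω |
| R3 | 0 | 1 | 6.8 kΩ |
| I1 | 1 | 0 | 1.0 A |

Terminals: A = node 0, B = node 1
All resistors sit directly between nodes 0 and 1, so they are in parallel and share one voltage V; the full source current 1 A splits among them.
1/R_par = 1/36000 + 1/43 + 1/6800 = 0.02343 S  =>  R_par = 42.68 Ω
V = I × R_par = 1 × 42.68 = 42.68 V
I_R1 = V/R1 = 42.68/36000 = 0.001186 A

Final answer: 0.001186 A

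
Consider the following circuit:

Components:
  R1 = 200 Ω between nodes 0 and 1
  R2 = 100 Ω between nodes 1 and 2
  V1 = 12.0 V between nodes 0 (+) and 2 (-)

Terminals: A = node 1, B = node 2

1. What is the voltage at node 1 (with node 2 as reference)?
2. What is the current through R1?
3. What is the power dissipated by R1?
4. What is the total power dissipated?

Nodal analysis, taking node 2 as the 0 V reference.
Source V1 fixes V_0 = 12 V.
KCL at each unknown node (sum of currents leaving = 0; resistances in Ω):
  Node 1: (V_1 - 12)/200 + (V_1 - 0)/100 = 0
Collecting terms: 0.015 × V_1 = 0.06  =>  V_1 = 4 V
Part 1:
  Read off the nodal solution: V_1 = 4 V
Part 2:
  I_R1 = (V_0 - V_1)/R1 = (12 - 4)/200 = 0.04 A
  Magnitude: I_R1 = 0.04 A
Part 3:
  I_R1 = (V_0 - V_1)/R1 = (12 - 4)/200 = 0.04 A
  P_R1 = I_R1² × R1 = (0.04)² × 200 = 0.32 W
Part 4:
  Power in each resistor, P = (ΔV)²/R:
    P_R1 = (12 - 4)²/200 = 0.32 W
    P_R2 = (4 - 0)²/100 = 0.16 W
  P_total = P_R1 + P_R2 = 0.48 W

Final answers:
1. V_1 = 4 V
2. I_R1 = 0.04 A
3. P_R1 = 0.32 W
4. P_total = 0.48 W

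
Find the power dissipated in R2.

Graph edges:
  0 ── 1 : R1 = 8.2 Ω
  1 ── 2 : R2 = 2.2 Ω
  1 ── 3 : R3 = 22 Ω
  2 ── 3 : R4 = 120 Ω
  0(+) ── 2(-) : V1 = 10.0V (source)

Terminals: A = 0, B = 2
Nodal analysis, taking node 2 as the 0 V reference.
Source V1 fixes V_0 = 10 V.
KCL at each unknown node (sum of currents leaving = 0; resistances in Ω):
  Node 1: (V_1 - 10)/8.2 + (V_1 - 0)/2.2 + (V_1 - V_3)/22 = 0
  Node 3: (V_3 - V_1)/22 + (V_3 - 0)/120 = 0
Collecting terms (coefficients in siemens):
  0.622·V_1 - 0.04545·V_3 = 1.22
  0.05379·V_3 - 0.04545·V_1 = 0
Determinant D = (0.622)(0.05379) - (-0.04545)(-0.04545) = 0.03139
V_1 = [(1.22)(0.05379) - (-0.04545)(0)]/D = 2.09 V
V_3 = [(0.622)(0) - (1.22)(-0.04545)]/D = 1.766 V
I_R2 = (V_1 - V_2)/R2 = (2.09 - 0)/2.2 = 0.9499 A
P_R2 = I_R2² × R2 = (0.9499)² × 2.2 = 1.985 W

Final answer: 1.985 W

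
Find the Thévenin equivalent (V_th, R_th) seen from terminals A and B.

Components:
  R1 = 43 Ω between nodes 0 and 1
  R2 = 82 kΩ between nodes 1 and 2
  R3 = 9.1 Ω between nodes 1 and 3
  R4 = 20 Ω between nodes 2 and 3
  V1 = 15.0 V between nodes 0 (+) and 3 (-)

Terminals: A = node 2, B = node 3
Step 1 — V_th is the open-circuit voltage V_A - V_B (nothing connected across the terminals).
Nodal analysis, taking node 3 as the 0 V reference.
Source V1 fixes V_0 = 15 V.
KCL at each unknown node (sum of currents leaving = 0; resistances in Ω):
  Node 1: (V_1 - 15)/43 + (V_1 - V_2)/82000 + (V_1 - 0)/9.1 = 0
  Node 2: (V_2 - V_1)/82000 + (V_2 - 0)/20 = 0
Collecting terms (coefficients in siemens):
  0.1332·V_1 - 0.0000122·V_2 = 0.3488
  0.05001·V_2 - 0.0000122·V_1 = 0
Determinant D = (0.1332)(0.05001) - (-0.0000122)(-0.0000122) = 0.00666
V_1 = [(0.3488)(0.05001) - (-0.0000122)(0)]/D = 2.62 V
V_2 = [(0.1332)(0) - (0.3488)(-0.0000122)]/D = 0.0006388 V
V_th = V_2 - V_3 = 0.0006388 - 0 = 0.0006388 V
Step 2 — R_th: zero the source — replace V1 by a short circuit (node 3 merges into node 0) — and find the resistance seen between A (node 2) and B (node 0).
Reduce the network between node 2 (A) and node 0 (B) by series/parallel combination:
  Rp1 = R1 ‖ R3 (parallel, both between nodes 0 and 1) = 1/(1/43 + 1/9.1) = 7.511 Ω
  Rs1 = R2 + Rp1 (series, joined only at node 1) = 82000 + 7.511 = 82010 Ω
  Rp2 = R4 ‖ Rs1 (parallel, both between nodes 0 and 2) = 1/(1/20 + 1/82010) = 20 Ω
R_th = 20 Ω

Final answer: V_th = 0.0006388 V, R_th = 20 Ω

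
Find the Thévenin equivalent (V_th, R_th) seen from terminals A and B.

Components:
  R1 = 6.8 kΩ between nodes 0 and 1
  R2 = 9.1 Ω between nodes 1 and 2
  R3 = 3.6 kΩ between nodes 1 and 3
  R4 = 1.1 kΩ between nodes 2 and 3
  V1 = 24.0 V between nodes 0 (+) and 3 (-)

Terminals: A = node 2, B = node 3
Step 1 — V_th is the open-circuit voltage V_A - V_B (nothing connected across the terminals).
Nodal analysis, taking node 3 as the 0 V reference.
Source V1 fixes V_0 = 24 V.
KCL at each unknown node (sum of currents leaving = 0; resistances in Ω):
  Node 1: (V_1 - 24)/6800 + (V_1 - V_2)/9.1 + (V_1 - 0)/3600 = 0
  Node 2: (V_2 - V_1)/9.1 + (V_2 - 0)/1100 = 0
Collecting terms (coefficients in siemens):
  0.1103·V_1 - 0.1099·V_2 = 0.003529
  0.1108·V_2 - 0.1099·V_1 = 0
Determinant D = (0.1103)(0.1108) - (-0.1099)(-0.1099) = 0.000147
V_1 = [(0.003529)(0.1108) - (-0.1099)(0)]/D = 2.661 V
V_2 = [(0.1103)(0) - (0.003529)(-0.1099)]/D = 2.639 V
V_th = V_2 - V_3 = 2.639 - 0 = 2.639 V
Step 2 — R_th: zero the source — replace V1 by a short circuit (node 3 merges into node 0) — and find the resistance seen between A (node 2) and B (node 0).
Reduce the network between node 2 (A) and node 0 (B) by series/parallel combination:
  Rp1 = R1 ‖ R3 (parallel, both between nodes 0 and 1) = 1/(1/6800 + 1/3600) = 2354 Ω
  Rs1 = R2 + Rp1 (series, joined only at node 1) = 9.1 + 2354 = 2363 Ω
  Rp2 = R4 ‖ Rs1 (parallel, both between nodes 0 and 2) = 1/(1/1100 + 1/2363) = 750.6 Ω
R_th = 750.6 Ω

Final answer: V_th = 2.639 V, R_th = 750.6 Ω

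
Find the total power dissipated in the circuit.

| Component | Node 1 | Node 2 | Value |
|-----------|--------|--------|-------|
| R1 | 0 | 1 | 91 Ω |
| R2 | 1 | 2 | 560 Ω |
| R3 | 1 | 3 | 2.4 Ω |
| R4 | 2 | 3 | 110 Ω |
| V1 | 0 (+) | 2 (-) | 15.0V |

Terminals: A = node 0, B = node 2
Nodal analysis, taking node 2 as the 0 V reference.
Source V1 fixes V_0 = 15 V.
KCL at each unknown node (sum of currents leaving = 0; resistances in Ω):
  Node 1: (V_1 - 15)/91 + (V_1 - 0)/560 + (V_1 - V_3)/2.4 = 0
  Node 3: (V_3 - V_1)/2.4 + (V_3 - 0)/110 = 0
Collecting terms (coefficients in siemens):
  0.4294·V_1 - 0.4167·V_3 = 0.1648
  0.4258·V_3 - 0.4167·V_1 = 0
Determinant D = (0.4294)(0.4258) - (-0.4167)(-0.4167) = 0.009227
V_1 = [(0.1648)(0.4258) - (-0.4167)(0)]/D = 7.606 V
V_3 = [(0.4294)(0) - (0.1648)(-0.4167)]/D = 7.444 V
Power in each resistor, P = (ΔV)²/R:
  P_R1 = (15 - 7.606)²/91 = 0.6008 W
  P_R2 = (7.606 - 0)²/560 = 0.1033 W
  P_R3 = (7.606 - 7.444)²/2.4 = 0.01099 W
  P_R4 = (0 - 7.444)²/110 = 0.5037 W
P_total = P_R1 + P_R2 + P_R3 + P_R4 = 1.219 W

Final answer: 1.219 W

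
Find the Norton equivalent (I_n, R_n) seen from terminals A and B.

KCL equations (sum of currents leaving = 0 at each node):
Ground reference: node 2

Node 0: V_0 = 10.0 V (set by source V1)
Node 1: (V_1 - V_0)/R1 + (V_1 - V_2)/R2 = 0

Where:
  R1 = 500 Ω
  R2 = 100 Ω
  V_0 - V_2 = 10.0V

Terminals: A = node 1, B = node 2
Find the Thévenin equivalent first; then I_n = V_th/R_th and R_n = R_th.
Step 1 — V_th is the open-circuit voltage V_A - V_B (nothing connected across the terminals).
Nodal analysis, taking node 2 as the 0 V reference.
Source V1 fixes V_0 = 10 V.
KCL at each unknown node (sum of currents leaving = 0; resistances in Ω):
  Node 1: (V_1 - 10)/500 + (V_1 - 0)/100 = 0
Collecting terms: 0.012 × V_1 = 0.02  =>  V_1 = 1.667 V
V_th = V_1 - V_2 = 1.667 - 0 = 1.667 V
Step 2 — R_th: zero the source — replace V1 by a short circuit (node 2 merges into node 0) — and find the resistance seen between A (node 1) and B (node 0).
Reduce the network between node 1 (A) and node 0 (B) by series/parallel combination:
  Rp1 = R1 ‖ R2 (parallel, both between nodes 0 and 1) = 1/(1/500 + 1/100) = 83.33 Ω
R_th = 83.33 Ω
I_n = V_th/R_th = 1.667/83.33 = 0.02 A, and R_n = R_th = 83.33 Ω

Final answer: I_n = 0.02 A, R_n = 83.33 Ω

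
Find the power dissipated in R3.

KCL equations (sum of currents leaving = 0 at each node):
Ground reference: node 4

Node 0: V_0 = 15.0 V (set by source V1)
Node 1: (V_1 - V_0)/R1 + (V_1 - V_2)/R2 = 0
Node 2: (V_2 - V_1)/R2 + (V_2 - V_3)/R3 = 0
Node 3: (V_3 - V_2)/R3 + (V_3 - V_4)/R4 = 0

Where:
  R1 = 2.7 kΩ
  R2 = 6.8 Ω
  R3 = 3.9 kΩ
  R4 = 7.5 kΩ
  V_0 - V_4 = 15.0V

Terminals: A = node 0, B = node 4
Nodal analysis, taking node 4 as the 0 V reference.
Source V1 fixes V_0 = 15 V.
KCL at each unknown node (sum of currents leaving = 0; resistances in Ω):
  Node 1: (V_1 - 15)/2700 + (V_1 - V_2)/6.8 = 0
  Node 2: (V_2 - V_1)/6.8 + (V_2 - V_3)/3900 = 0
  Node 3: (V_3 - V_2)/3900 + (V_3 - 0)/7500 = 0
Collecting terms (coefficients in siemens):
  0.1474·V_1 - 0.1471·V_2 = 0.005556
  0.1473·V_2 - 0.1471·V_1 - 0.0002564·V_3 = 0
  0.0003897·V_3 - 0.0002564·V_2 = 0
Solving these 3 simultaneous equations (Gaussian elimination) gives:
  V_1 = 12.13 V, V_2 = 12.12 V, V_3 = 7.975 V
I_R3 = (V_2 - V_3)/R3 = (12.12 - 7.975)/3900 = 0.001063 A
P_R3 = I_R3² × R3 = (0.001063)² × 3900 = 0.00441 W

Final answer: 0.00441 W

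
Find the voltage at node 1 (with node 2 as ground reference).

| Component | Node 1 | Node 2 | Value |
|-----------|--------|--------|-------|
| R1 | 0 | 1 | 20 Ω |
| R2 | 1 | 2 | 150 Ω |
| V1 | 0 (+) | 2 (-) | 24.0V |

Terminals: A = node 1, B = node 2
Nodal analysis, taking node 2 as the 0 V reference.
Source V1 fixes V_0 = 24 V.
KCL at each unknown node (sum of currents leaving = 0; resistances in Ω):
  Node 1: (V_1 - 24)/20 + (V_1 - 0)/150 = 0
Collecting terms: 0.05667 × V_1 = 1.2  =>  V_1 = 21.18 V
The requested potential is V_1 = 21.18 V.

Final answer: V_1 = 21.18 V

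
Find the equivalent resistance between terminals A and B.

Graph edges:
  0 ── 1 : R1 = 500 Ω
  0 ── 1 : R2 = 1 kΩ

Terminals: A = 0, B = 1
Reduce the network between node 0 (A) and node 1 (B) by series/parallel combination:
  Rp1 = R1 ‖ R2 (parallel, both between nodes 0 and 1) = 1/(1/500 + 1/1000) = 333.3 Ω
R_eq = 333.3 Ω

Final answer: 333.3 Ω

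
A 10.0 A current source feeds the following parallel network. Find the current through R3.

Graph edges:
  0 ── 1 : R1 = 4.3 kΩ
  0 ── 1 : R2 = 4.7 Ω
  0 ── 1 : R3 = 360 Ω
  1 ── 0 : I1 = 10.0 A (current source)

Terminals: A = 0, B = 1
All resistors sit directly between nodes 0 and 1, so they are in parallel and share one voltage V; the full source current 10 A splits among them.
1/R_par = 1/4300 + 1/4.7 + 1/360 = 0.2158 S  =>  R_par = 4.634 Ω
V = I × R_par = 10 × 4.634 = 46.34 V
I_R3 = V/R3 = 46.34/360 = 0.1287 A

Final answer: 0.1287 A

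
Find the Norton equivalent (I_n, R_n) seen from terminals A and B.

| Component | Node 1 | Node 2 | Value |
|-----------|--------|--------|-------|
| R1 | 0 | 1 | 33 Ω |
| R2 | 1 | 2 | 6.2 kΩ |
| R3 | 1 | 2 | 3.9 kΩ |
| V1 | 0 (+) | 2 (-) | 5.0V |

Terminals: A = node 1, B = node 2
Find the Thévenin equivalent first; then I_n = V_th/R_th and R_n = R_th.
Step 1 — V_th is the open-circuit voltage V_A - V_B (nothing connected across the terminals).
Nodal analysis, taking node 2 as the 0 V reference.
Source V1 fixes V_0 = 5 V.
KCL at each unknown node (sum of currents leaving = 0; resistances in Ω):
  Node 1: (V_1 - 5)/33 + (V_1 - 0)/6200 + (V_1 - 0)/3900 = 0
Collecting terms: 0.03072 × V_1 = 0.1515  =>  V_1 = 4.932 V
V_th = V_1 - V_2 = 4.932 - 0 = 4.932 V
Step 2 — R_th: zero the source — replace V1 by a short circuit (node 2 merges into node 0) — and find the resistance seen between A (node 1) and B (node 0).
Reduce the network between node 1 (A) and node 0 (B) by series/parallel combination:
  Rp1 = R1 ‖ R2 ‖ R3 (parallel, all between nodes 0 and 1) = 1/(1/33 + 1/6200 + 1/3900) = 32.55 Ω
R_th = 32.55 Ω
I_n = V_th/R_th = 4.932/32.55 = 0.1515 A, and R_n = R_th = 32.55 Ω

Final answer: I_n = 0.1515 A, R_n = 32.55 Ω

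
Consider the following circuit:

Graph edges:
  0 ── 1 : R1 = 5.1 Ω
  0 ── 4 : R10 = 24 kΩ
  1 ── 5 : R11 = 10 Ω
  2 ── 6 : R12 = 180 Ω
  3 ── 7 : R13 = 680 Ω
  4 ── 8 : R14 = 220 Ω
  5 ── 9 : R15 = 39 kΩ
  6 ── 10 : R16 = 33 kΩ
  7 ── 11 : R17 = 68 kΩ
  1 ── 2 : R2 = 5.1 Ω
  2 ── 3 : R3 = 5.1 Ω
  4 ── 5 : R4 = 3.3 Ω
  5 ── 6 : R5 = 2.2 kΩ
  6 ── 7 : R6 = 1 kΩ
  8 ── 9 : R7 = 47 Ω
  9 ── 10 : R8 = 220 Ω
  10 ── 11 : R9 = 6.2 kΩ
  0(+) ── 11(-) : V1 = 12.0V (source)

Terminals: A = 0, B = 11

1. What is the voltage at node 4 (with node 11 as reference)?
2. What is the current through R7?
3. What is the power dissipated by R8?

Nodal analysis, taking node 11 as the 0 V reference.
Source V1 fixes V_0 = 12 V.
KCL at each unknown node (sum of currents leaving = 0; resistances in Ω):
  Node 1: (V_1 - 12)/5.1 + (V_1 - V_2)/5.1 + (V_1 - V_5)/10 = 0
  Node 2: (V_2 - V_1)/5.1 + (V_2 - V_3)/5.1 + (V_2 - V_6)/180 = 0
  Node 3: (V_3 - V_2)/5.1 + (V_3 - V_7)/680 = 0
  Node 4: (V_4 - V_5)/3.3 + (V_4 - 12)/24000 + (V_4 - V_8)/220 = 0
  Node 5: (V_5 - V_4)/3.3 + (V_5 - V_6)/2200 + (V_5 - V_1)/10 + (V_5 - V_9)/39000 = 0
  Node 6: (V_6 - V_5)/2200 + (V_6 - V_7)/1000 + (V_6 - V_2)/180 + (V_6 - V_10)/33000 = 0
  Node 7: (V_7 - V_6)/1000 + (V_7 - V_3)/680 + (V_7 - 0)/68000 = 0
  Node 8: (V_8 - V_9)/47 + (V_8 - V_4)/220 = 0
  Node 9: (V_9 - V_8)/47 + (V_9 - V_10)/220 + (V_9 - V_5)/39000 = 0
  Node 10: (V_10 - V_9)/220 + (V_10 - 0)/6200 + (V_10 - V_6)/33000 = 0
Collecting terms (coefficients in siemens):
  0.4922·V_1 - 0.1961·V_2 - 0.1·V_5 = 2.353
  0.3977·V_2 - 0.1961·V_1 - 0.1961·V_3 - 0.005556·V_6 = 0
  0.1975·V_3 - 0.1961·V_2 - 0.001471·V_7 = 0
  0.3076·V_4 - 0.303·V_5 - 0.004545·V_8 = 0.0005
  0.4035·V_5 - 0.1·V_1 - 0.303·V_4 - 0.0004545·V_6 - 0.00002564·V_9 = 0
  0.00704·V_6 - 0.005556·V_2 - 0.0004545·V_5 - 0.001·V_7 - 0.0000303·V_10 = 0
  0.002485·V_7 - 0.001471·V_3 - 0.001·V_6 = 0
  0.02582·V_8 - 0.004545·V_4 - 0.02128·V_9 = 0
  0.02585·V_9 - 0.00002564·V_5 - 0.02128·V_8 - 0.004545·V_10 = 0
  0.004737·V_10 - 0.0000303·V_6 - 0.004545·V_9 = 0
Solving these 10 simultaneous equations (Gaussian elimination) gives:
  V_1 = 11.99 V, V_2 = 11.99 V, V_3 = 11.99 V, V_4 = 11.97 V
  V_5 = 11.97 V, V_6 = 11.97 V, V_7 = 11.91 V, V_8 = 11.58 V
  V_9 = 11.5 V, V_10 = 11.11 V
Part 1:
  Read off the nodal solution: V_4 = 11.97 V
Part 2:
  I_R7 = (V_8 - V_9)/R7 = (11.58 - 11.5)/47 = 0.001754 A
  Magnitude: I_R7 = 0.001754 A
Part 3:
  I_R8 = (V_9 - V_10)/R8 = (11.5 - 11.11)/220 = 0.001766 A
  P_R8 = I_R8² × R8 = (0.001766)² × 220 = 0.0006859 W

Final answers:
1. V_4 = 11.97 V
2. I_R7 = 0.001754 A
3. P_R8 = 0.0006859 W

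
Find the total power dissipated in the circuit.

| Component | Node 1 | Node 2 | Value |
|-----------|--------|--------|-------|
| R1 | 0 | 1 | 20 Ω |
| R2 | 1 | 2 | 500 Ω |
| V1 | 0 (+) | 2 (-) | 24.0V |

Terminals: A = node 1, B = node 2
Nodal analysis, taking node 2 as the 0 V reference.
Source V1 fixes V_0 = 24 V.
KCL at each unknown node (sum of currents leaving = 0; resistances in Ω):
  Node 1: (V_1 - 24)/20 + (V_1 - 0)/500 = 0
Collecting terms: 0.052 × V_1 = 1.2  =>  V_1 = 23.08 V
Power in each resistor, P = (ΔV)²/R:
  P_R1 = (24 - 23.08)²/20 = 0.0426 W
  P_R2 = (23.08 - 0)²/500 = 1.065 W
P_total = P_R1 + P_R2 = 1.108 W

Final answer: 1.108 W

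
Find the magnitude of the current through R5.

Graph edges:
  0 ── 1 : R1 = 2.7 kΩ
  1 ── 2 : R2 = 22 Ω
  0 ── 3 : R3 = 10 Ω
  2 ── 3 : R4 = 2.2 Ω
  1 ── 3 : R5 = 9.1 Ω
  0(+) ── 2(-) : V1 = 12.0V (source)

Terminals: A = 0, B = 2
Nodal analysis, taking node 2 as the 0 V reference.
Source V1 fixes V_0 = 12 V.
KCL at each unknown node (sum of currents leaving = 0; resistances in Ω):
  Node 1: (V_1 - 12)/2700 + (V_1 - 0)/22 + (V_1 - V_3)/9.1 = 0
  Node 3: (V_3 - 12)/10 + (V_3 - 0)/2.2 + (V_3 - V_1)/9.1 = 0
Collecting terms (coefficients in siemens):
  0.1557·V_1 - 0.1099·V_3 = 0.004444
  0.6644·V_3 - 0.1099·V_1 = 1.2
Determinant D = (0.1557)(0.6644) - (-0.1099)(-0.1099) = 0.09139
V_1 = [(0.004444)(0.6644) - (-0.1099)(1.2)]/D = 1.475 V
V_3 = [(0.1557)(1.2) - (0.004444)(-0.1099)]/D = 2.05 V
I_R5 = (V_1 - V_3)/R5 = (1.475 - 2.05)/9.1 = -0.06316 A
|I_R5| = 0.06316 A

Final answer: |I_R5| = 0.06316 A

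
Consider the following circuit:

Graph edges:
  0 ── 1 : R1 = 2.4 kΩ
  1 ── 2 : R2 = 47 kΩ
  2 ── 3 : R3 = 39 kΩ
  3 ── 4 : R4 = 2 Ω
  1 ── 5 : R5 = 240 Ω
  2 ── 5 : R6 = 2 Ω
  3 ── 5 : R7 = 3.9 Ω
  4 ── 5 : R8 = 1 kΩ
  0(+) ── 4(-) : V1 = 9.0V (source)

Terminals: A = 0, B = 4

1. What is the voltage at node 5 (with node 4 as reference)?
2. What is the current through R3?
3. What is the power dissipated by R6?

Nodal analysis, taking node 4 as the 0 V reference.
Source V1 fixes V_0 = 9 V.
KCL at each unknown node (sum of currents leaving = 0; resistances in Ω):
  Node 1: (V_1 - 9)/2400 + (V_1 - V_2)/47000 + (V_1 - V_5)/240 = 0
  Node 2: (V_2 - V_1)/47000 + (V_2 - V_3)/39000 + (V_2 - V_5)/2 = 0
  Node 3: (V_3 - V_2)/39000 + (V_3 - 0)/2 + (V_3 - V_5)/3.9 = 0
  Node 5: (V_5 - V_1)/240 + (V_5 - V_2)/2 + (V_5 - V_3)/3.9 + (V_5 - 0)/1000 = 0
Collecting terms (coefficients in siemens):
  0.004605·V_1 - 0.00002128·V_2 - 0.004167·V_5 = 0.00375
  0.5·V_2 - 0.00002128·V_1 - 0.00002564·V_3 - 0.5·V_5 = 0
  0.7564·V_3 - 0.00002564·V_2 - 0.2564·V_5 = 0
  0.7616·V_5 - 0.004167·V_1 - 0.5·V_2 - 0.2564·V_3 = 0
Solving these 4 simultaneous equations (Gaussian elimination) gives:
  V_1 = 0.8326 V, V_2 = 0.01999 V, V_3 = 0.006766 V, V_5 = 0.01996 V
Part 1:
  Read off the nodal solution: V_5 = 0.01996 V
Part 2:
  I_R3 = (V_2 - V_3)/R3 = (0.01999 - 0.006766)/39000 = 0.0000003391 A
  Magnitude: I_R3 = 0.0000003391 A
Part 3:
  I_R6 = (V_2 - V_5)/R6 = (0.01999 - 0.01996)/2 = 0.00001695 A
  P_R6 = I_R6² × R6 = (0.00001695)² × 2 = 0.0000000005746 W

Final answers:
1. V_5 = 0.01996 V
2. I_R3 = 3.391e-07 A
3. P_R6 = 5.746e-10 W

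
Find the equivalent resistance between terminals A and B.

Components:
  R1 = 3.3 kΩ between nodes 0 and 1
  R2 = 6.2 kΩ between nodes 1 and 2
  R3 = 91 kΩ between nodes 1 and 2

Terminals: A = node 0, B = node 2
Reduce the network between node 0 (A) and node 2 (B) by series/parallel combination:
  Rp1 = R2 ‖ R3 (parallel, both between nodes 1 and 2) = 1/(1/6200 + 1/91000) = 5805 Ω
  Rs1 = R1 + Rp1 (series, joined only at node 1) = 3300 + 5805 = 9105 Ω
R_eq = 9.105 kΩ

Final answer: 9.105 kΩ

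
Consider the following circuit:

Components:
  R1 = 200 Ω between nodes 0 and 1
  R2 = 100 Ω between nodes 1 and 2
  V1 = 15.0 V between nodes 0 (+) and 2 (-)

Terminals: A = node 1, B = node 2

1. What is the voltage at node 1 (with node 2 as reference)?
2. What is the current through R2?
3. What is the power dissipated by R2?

Nodal analysis, taking node 2 as the 0 V reference.
Source V1 fixes V_0 = 15 V.
KCL at each unknown node (sum of currents leaving = 0; resistances in Ω):
  Node 1: (V_1 - 15)/200 + (V_1 - 0)/100 = 0
Collecting terms: 0.015 × V_1 = 0.075  =>  V_1 = 5 V
Part 1:
  Read off the nodal solution: V_1 = 5 V
Part 2:
  I_R2 = (V_1 - V_2)/R2 = (5 - 0)/100 = 0.05 A
  Magnitude: I_R2 = 0.05 A
Part 3:
  I_R2 = (V_1 - V_2)/R2 = (5 - 0)/100 = 0.05 A
  P_R2 = I_R2² × R2 = (0.05)² × 100 = 0.25 W

Final answers:
1. V_1 = 5 V
2. I_R2 = 0.05 A
3. P_R2 = 0.25 W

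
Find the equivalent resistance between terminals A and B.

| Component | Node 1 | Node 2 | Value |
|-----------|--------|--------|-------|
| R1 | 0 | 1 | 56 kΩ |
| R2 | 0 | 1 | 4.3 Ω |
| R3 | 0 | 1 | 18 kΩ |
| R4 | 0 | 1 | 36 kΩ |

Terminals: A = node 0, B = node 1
Reduce the network between node 0 (A) and node 1 (B) by series/parallel combination:
  Rp1 = R1 ‖ R2 ‖ R3 ‖ R4 (parallel, all between nodes 0 and 1) = 1/(1/56000 + 1/4.3 + 1/18000 + 1/36000) = 4.298 Ω
R_eq = 4.298 Ω

Final answer: 4.298 Ω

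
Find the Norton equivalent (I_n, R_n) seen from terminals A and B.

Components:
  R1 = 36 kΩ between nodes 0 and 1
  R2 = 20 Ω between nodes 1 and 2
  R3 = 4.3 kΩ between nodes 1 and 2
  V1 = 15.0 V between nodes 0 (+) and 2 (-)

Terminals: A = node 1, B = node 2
Find the Thévenin equivalent first; then I_n = V_th/R_th and R_n = R_th.
Step 1 — V_th is the open-circuit voltage V_A - V_B (nothing connected across the terminals).
Nodal analysis, taking node 2 as the 0 V reference.
Source V1 fixes V_0 = 15 V.
KCL at each unknown node (sum of currents leaving = 0; resistances in Ω):
  Node 1: (V_1 - 15)/36000 + (V_1 - 0)/20 + (V_1 - 0)/4300 = 0
Collecting terms: 0.05026 × V_1 = 0.0004167  =>  V_1 = 0.00829 V
V_th = V_1 - V_2 = 0.00829 - 0 = 0.00829 V
Step 2 — R_th: zero the source — replace V1 by a short circuit (node 2 merges into node 0) — and find the resistance seen between A (node 1) and B (node 0).
Reduce the network between node 1 (A) and node 0 (B) by series/parallel combination:
  Rp1 = R1 ‖ R2 ‖ R3 (parallel, all between nodes 0 and 1) = 1/(1/36000 + 1/20 + 1/4300) = 19.9 Ω
R_th = 19.9 Ω
I_n = V_th/R_th = 0.00829/19.9 = 0.0004167 A, and R_n = R_th = 19.9 Ω

Final answer: I_n = 0.0004167 A, R_n = 19.9 Ω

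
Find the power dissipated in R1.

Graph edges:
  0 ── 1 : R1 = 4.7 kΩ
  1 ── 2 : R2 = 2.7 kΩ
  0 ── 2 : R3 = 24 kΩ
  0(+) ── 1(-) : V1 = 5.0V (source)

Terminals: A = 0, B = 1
Nodal analysis, taking node 1 as the 0 V reference.
Source V1 fixes V_0 = 5 V.
KCL at each unknown node (sum of currents leaving = 0; resistances in Ω):
  Node 2: (V_2 - 0)/2700 + (V_2 - 5)/24000 = 0
Collecting terms: 0.000412 × V_2 = 0.0002083  =>  V_2 = 0.5056 V
I_R1 = (V_0 - V_1)/R1 = (5 - 0)/4700 = 0.001064 A
P_R1 = I_R1² × R1 = (0.001064)² × 4700 = 0.005319 W

Final answer: 0.005319 W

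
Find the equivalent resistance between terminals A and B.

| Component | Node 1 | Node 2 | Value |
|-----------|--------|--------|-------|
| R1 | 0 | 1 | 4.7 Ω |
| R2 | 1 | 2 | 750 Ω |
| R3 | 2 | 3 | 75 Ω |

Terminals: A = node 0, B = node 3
Reduce the network between node 0 (A) and node 3 (B) by series/parallel combination:
  Rs1 = R1 + R2 (series, joined only at node 1) = 4.7 + 750 = 754.7 Ω
  Rs2 = R3 + Rs1 (series, joined only at node 2) = 75 + 754.7 = 829.7 Ω
R_eq = 829.7 Ω

Final answer: 829.7 Ω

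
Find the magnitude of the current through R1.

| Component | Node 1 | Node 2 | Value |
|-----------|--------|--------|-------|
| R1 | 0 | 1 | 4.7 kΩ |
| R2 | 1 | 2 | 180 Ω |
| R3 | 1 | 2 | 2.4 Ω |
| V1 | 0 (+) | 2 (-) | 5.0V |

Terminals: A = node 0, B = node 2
Nodal analysis, taking node 2 as the 0 V reference.
Source V1 fixes V_0 = 5 V.
KCL at each unknown node (sum of currents leaving = 0; resistances in Ω):
  Node 1: (V_1 - 5)/4700 + (V_1 - 0)/180 + (V_1 - 0)/2.4 = 0
Collecting terms: 0.4224 × V_1 = 0.001064  =>  V_1 = 0.002518 V
I_R1 = (V_0 - V_1)/R1 = (5 - 0.002518)/4700 = 0.001063 A
|I_R1| = 0.001063 A

Final answer: |I_R1| = 0.001063 A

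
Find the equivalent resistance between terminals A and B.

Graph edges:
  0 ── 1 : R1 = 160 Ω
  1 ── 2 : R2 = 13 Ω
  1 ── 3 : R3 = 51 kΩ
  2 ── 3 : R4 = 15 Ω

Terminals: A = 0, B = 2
Reduce the network between node 0 (A) and node 2 (B) by series/parallel combination:
  Rs1 = R3 + R4 (series, joined only at node 3) = 51000 + 15 = 51020 Ω
  Rp1 = R2 ‖ Rs1 (parallel, both between nodes 1 and 2) = 1/(1/13 + 1/51020) = 13 Ω
  Rs2 = R1 + Rp1 (series, joined only at node 1) = 160 + 13 = 173 Ω
R_eq = 173 Ω

Final answer: 173 Ω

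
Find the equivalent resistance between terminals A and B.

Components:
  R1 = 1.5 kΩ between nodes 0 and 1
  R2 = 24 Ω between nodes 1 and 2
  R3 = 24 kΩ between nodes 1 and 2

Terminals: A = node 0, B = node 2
Reduce the network between node 0 (A) and node 2 (B) by series/parallel combination:
  Rp1 = R2 ‖ R3 (parallel, both between nodes 1 and 2) = 1/(1/24 + 1/24000) = 23.98 Ω
  Rs1 = R1 + Rp1 (series, joined only at node 1) = 1500 + 23.98 = 1524 Ω
R_eq = 1.524 kΩ

Final answer: 1.524 kΩ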